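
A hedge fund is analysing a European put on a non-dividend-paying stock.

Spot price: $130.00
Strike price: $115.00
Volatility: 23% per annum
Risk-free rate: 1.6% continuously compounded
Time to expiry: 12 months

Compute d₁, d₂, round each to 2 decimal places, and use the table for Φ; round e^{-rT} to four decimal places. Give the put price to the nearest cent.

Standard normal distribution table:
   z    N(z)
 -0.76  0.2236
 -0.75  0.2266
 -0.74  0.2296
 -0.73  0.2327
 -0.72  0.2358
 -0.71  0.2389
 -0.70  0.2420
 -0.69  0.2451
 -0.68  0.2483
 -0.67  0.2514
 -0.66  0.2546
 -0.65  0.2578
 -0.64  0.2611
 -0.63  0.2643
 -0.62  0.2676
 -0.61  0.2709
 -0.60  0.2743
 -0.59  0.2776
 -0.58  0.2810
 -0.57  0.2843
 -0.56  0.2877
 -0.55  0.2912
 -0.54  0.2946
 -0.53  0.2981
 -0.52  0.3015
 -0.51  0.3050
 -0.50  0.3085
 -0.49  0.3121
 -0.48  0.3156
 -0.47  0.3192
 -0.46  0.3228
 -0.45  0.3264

σ√T = 0.23 × 1.0000 = 0.2300
d₁ = [ln(130/115) + (0.016 + 0.23²/2)·1] / 0.2300 = [0.1226 + 0.0425] / 0.2300 = 0.7176 ⇒ 0.72
d₂ = d₁ − σ√T = 0.7176 − 0.2300 = 0.4876 ⇒ 0.49
e^(−rT) = e^(−0.016·1) = 0.9841
P = 115·0.9841·N(-0.49) − 130·N(-0.72) = 115·0.9841·0.3121 − 130·0.2358 = 35.3208 − 30.6540 = 4.6668

$4.67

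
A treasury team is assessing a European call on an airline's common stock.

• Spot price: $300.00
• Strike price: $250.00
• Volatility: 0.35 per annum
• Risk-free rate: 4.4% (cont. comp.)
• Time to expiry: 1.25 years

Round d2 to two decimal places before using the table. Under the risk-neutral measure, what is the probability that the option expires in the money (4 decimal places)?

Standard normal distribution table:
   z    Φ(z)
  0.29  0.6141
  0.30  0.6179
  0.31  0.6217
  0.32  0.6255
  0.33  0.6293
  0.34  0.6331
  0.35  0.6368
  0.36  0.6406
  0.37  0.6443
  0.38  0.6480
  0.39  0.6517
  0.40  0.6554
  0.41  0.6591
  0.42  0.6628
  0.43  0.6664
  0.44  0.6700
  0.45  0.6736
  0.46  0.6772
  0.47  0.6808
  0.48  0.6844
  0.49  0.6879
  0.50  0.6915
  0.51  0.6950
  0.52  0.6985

0.6591

T = 1.25;  σ√T = 0.3913
d₁ = [ln(300/250) + (0.044 + 0.35²/2)·1.25] / 0.3913 = [0.1823 + 0.1316] / 0.3913 = 0.8021 ≈ 0.80
d₂ = d₁ − σ√T = 0.8021 − 0.3913 = 0.4108 ≈ 0.41
Pr(exercise) under Q = N(d₂) = 0.6591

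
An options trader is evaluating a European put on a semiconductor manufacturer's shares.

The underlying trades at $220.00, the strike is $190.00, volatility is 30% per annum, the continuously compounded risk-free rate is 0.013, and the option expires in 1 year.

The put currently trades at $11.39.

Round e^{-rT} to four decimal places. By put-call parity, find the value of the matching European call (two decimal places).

e^(−rT) = e^(−0.013·1) = 0.9871
Put-call parity: C − P = S − K·e^(−rT) = 220 − 190·0.9871 = 220 − 187.5490 = 32.4510
C = P + (C − P) = 11.39 + (32.4510) = 43.8410

$43.84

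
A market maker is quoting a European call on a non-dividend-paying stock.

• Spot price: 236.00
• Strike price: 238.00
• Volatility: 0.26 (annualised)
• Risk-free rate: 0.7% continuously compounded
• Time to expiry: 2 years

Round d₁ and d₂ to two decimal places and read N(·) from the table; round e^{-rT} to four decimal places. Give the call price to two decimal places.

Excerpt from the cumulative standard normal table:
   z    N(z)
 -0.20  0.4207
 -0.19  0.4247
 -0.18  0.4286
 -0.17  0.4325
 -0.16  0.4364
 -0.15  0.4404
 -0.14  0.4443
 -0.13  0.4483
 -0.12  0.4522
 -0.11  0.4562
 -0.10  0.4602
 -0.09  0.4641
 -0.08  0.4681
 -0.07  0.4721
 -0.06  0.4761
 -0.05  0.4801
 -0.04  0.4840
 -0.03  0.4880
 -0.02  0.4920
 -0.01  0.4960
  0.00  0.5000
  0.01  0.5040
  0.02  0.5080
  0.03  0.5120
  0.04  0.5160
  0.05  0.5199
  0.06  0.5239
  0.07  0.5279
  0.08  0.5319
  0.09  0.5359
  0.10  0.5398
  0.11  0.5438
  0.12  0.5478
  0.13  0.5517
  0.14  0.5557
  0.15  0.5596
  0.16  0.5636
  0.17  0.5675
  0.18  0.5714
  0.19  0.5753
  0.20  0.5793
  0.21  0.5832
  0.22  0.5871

35.21

σ√T = 0.26·√2 = 0.3677
d₁ = [ln(236/238) + (0.007 + ½·0.26²)·2] / (σ√T) = (-0.0084 + 0.0816) / 0.3677 = 0.1990 ≈ 0.20
d₂ = 0.1990 − 0.3677 = -0.1687 ≈ -0.17
e^(−rT) = e^(−0.007·2) = 0.9861
N(d₁) = N(0.20) = 0.5793;  N(d₂) = N(-0.17) = 0.4325
C = 236·0.5793 − 238·0.9861·0.4325 = 136.7148 − 101.5042 = 35.2106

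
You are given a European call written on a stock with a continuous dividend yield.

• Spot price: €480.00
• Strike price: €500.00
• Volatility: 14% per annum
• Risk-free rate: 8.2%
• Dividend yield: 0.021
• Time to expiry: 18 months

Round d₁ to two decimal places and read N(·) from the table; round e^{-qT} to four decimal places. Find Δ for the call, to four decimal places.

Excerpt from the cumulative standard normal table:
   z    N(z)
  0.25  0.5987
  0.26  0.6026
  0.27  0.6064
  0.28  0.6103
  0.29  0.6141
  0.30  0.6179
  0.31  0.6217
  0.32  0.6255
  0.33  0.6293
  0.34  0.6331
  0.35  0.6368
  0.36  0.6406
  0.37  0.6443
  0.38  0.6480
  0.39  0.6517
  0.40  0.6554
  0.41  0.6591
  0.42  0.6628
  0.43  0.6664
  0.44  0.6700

T = 1.5;  σ√T = 0.1715
ln(S/K) + (r − q + σ²/2)T = ln(480/500) + (0.082 − 0.021 + 0.14²/2)·1.5 = -0.0408 + 0.1062 = 0.0654
d₁ = 0.0654 / 0.1715 = 0.3813 → 0.38
N(d₁) = N(0.38) = 0.6480
Δ_call = e^(−qT)·N(d₁) = 0.9690·0.6480 = 0.6279

0.6279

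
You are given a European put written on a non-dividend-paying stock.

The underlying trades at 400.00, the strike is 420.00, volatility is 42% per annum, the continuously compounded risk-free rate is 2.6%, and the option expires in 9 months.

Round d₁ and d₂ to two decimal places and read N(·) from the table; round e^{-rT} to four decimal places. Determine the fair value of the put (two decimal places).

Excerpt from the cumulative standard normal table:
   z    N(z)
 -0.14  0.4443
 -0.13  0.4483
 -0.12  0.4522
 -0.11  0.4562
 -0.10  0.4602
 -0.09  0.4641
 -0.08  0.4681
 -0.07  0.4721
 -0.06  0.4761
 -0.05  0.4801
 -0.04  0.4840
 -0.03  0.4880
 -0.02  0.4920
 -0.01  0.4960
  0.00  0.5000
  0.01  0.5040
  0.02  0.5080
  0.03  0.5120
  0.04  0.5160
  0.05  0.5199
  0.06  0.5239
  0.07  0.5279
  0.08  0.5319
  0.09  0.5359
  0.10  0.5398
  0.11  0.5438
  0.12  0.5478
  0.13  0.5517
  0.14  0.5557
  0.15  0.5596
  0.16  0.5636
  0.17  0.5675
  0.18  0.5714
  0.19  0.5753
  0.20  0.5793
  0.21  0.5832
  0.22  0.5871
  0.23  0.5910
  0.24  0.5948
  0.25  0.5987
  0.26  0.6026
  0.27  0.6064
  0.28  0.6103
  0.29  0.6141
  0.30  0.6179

σ√T = 0.42·√0.75 = 0.3637
d₁ = [ln(400/420) + (0.026 + 0.42²/2)·0.75] / 0.3637 = [-0.0488 + 0.0856] / 0.3637 = 0.1013 which rounds to 0.10
d₂ = d₁ − σ√T = 0.1013 − 0.3637 = -0.2624 which rounds to -0.26
exp(−rT) = exp(−0.026·0.75) = 0.9807
N(−d₂) = N(0.26) = 0.6026;  N(−d₁) = N(-0.10) = 0.4602
P = 420·0.9807·0.6026 − 400·0.4602 = 248.2073 − 184.0800 = 64.1273

64.13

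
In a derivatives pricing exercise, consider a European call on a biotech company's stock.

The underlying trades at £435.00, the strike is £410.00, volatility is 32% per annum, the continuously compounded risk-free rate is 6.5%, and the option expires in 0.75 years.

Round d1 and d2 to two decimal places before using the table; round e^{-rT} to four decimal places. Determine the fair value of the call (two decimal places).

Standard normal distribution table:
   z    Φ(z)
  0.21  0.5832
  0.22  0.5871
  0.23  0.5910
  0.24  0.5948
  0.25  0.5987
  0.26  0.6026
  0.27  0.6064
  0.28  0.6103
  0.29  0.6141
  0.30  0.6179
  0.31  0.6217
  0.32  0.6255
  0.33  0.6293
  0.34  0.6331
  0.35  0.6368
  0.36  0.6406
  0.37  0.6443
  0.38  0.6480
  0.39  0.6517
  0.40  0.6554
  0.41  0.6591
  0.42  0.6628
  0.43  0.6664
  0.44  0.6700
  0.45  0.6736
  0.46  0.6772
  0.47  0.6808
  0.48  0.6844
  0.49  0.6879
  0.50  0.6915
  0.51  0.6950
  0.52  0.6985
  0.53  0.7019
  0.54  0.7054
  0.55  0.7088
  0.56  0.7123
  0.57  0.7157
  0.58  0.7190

£71.54

σ√T = 0.32 × 0.8660 = 0.2771
d₁ = [ln(435/410) + (0.065 + 0.32²/2)·0.75] / 0.2771 = [0.0592 + 0.0872] / 0.2771 = 0.5281 → 0.53
d₂ = d₁ − σ√T = 0.5281 − 0.2771 = 0.2509 → 0.25
exp(−rT) = exp(−0.065·0.75) = 0.9524
N(d₁) = N(0.53) = 0.7019;  N(d₂) = N(0.25) = 0.5987
C = 435·0.7019 − 410·0.9524·0.5987 = 305.3265 − 233.7828 = 71.5437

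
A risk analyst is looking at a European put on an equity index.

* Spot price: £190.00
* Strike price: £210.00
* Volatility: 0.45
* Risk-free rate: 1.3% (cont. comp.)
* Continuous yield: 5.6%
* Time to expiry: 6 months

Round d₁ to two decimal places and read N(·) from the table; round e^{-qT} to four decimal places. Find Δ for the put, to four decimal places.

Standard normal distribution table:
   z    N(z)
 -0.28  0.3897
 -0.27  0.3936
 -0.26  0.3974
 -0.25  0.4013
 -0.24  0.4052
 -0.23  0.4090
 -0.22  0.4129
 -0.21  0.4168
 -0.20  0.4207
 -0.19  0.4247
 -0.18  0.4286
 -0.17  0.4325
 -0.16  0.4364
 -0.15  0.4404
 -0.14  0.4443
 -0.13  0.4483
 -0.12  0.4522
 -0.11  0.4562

σ√T = 0.45 × 0.7071 = 0.3182
d₁ = [ln(190/210) + (0.013 − 0.056 + ½·0.45²)·0.5] / (σ√T) = (-0.1001 + 0.0291) / 0.3182 = -0.2230 → -0.22
N(d₁) = N(-0.22) = 0.4129
Δ_put = exp(−qT)·(N(d₁) − 1) = 0.9724·(0.4129 − 1) = -0.5709

-0.5709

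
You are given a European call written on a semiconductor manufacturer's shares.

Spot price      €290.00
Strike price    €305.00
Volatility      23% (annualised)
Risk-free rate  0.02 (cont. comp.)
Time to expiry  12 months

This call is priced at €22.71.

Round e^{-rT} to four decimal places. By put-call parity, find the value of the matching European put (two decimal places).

exp(−rT) = exp(−0.02·1) = 0.9802
Put-call parity: C − P = S − K·e^(−rT) = 290 − 305·0.9802 = 290 − 298.9610 = -8.9610
P = C − (C − P) = 22.71 − (-8.9610) = 31.6710

€31.67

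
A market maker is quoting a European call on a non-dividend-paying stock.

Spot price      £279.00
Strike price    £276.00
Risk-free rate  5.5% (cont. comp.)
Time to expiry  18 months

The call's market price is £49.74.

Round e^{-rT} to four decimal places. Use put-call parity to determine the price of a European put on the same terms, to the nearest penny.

exp(−rT) = exp(−0.055·1.5) = 0.9208
Put-call parity: C − P = S − K·e^(−rT) = 279 − 276·0.9208 = 279 − 254.1408 = 24.8592
P = C − (C − P) = 49.74 − (24.8592) = 24.8808

£24.88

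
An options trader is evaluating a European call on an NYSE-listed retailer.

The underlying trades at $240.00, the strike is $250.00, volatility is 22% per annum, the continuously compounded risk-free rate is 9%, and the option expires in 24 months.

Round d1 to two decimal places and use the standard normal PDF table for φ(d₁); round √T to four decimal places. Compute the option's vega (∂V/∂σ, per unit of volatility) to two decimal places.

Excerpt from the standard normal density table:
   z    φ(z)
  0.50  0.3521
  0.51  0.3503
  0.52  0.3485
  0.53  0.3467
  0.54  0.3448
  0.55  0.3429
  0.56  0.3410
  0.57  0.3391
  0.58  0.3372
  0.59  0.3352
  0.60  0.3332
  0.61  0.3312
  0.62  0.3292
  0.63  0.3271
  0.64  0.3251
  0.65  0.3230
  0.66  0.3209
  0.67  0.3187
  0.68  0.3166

σ√T = 0.22·√2 = 0.3111
d₁ = [ln(240/250) + (0.09 + 0.22²/2)·2] / 0.3111 = [-0.0408 + 0.2284] / 0.3111 = 0.6029 → 0.60
√T = √2 = 1.4142
φ(d₁) = φ(0.60) = 0.3332
vega = S·φ(d₁)·√T = 240·0.3332·1.4142 = 113.0907
(Vega is the same for a European call and put with the same parameters.)

113.09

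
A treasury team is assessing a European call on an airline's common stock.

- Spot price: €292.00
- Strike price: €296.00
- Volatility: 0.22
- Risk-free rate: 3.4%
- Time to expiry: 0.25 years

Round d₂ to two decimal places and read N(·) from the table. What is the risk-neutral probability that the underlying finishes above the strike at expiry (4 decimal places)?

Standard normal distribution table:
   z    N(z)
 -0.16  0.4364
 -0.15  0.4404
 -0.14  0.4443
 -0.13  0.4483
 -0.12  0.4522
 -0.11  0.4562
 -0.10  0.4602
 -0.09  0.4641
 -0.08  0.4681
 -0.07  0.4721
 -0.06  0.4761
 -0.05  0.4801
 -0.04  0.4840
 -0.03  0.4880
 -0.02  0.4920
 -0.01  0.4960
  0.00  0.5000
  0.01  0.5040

0.4602

σ√T = 0.22·√0.25 = 0.1100
d₁ = [ln(292/296) + (0.034 + 0.22²/2)·0.25] / 0.1100 = [-0.0136 + 0.0146] / 0.1100 = 0.0086 ⇒ 0.01
d₂ = d₁ − σ√T = 0.0086 − 0.1100 = -0.1014 ⇒ -0.10
Risk-neutral Pr[S_T > K] = N(d₂) = N(-0.10) = 0.4602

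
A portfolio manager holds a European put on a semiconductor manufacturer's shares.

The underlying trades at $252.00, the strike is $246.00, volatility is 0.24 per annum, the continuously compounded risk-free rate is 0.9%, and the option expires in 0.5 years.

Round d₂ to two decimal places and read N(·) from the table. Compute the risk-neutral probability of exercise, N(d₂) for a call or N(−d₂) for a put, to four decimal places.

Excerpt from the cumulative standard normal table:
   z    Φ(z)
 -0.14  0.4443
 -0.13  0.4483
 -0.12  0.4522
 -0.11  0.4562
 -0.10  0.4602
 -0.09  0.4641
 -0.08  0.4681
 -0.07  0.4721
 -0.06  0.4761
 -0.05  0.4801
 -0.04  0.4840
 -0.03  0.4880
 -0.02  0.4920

T = 0.5;  σ√T = 0.1697
d₁ = [ln(252/246) + (0.009 + 0.24²/2)·0.5] / 0.1697 = [0.0241 + 0.0189] / 0.1697 = 0.2534 ≈ 0.25
d₂ = d₁ − σ√T = 0.2534 − 0.1697 = 0.0837 ≈ 0.08
Pr(exercise) under Q = N(−d₂) = N(-0.08) = 0.4681

0.4681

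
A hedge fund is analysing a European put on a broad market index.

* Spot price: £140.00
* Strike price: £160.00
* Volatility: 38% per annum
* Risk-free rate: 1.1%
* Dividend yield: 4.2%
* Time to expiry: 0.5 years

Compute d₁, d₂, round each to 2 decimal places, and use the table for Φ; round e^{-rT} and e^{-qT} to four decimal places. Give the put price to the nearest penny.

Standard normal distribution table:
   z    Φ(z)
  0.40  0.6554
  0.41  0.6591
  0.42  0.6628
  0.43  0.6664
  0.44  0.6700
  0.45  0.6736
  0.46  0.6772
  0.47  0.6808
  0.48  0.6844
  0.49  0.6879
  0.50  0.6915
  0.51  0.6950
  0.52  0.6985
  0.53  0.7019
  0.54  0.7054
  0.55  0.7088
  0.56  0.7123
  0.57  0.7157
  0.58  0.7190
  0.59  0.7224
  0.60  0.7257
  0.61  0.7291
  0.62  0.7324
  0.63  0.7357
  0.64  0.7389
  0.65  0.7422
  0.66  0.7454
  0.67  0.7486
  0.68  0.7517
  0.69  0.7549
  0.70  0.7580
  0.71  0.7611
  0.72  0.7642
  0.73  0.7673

T = 0.5;  σ√T = 0.2687
d₁ = [ln(140/160) + (0.011 − 0.042 + ½·0.38²)·0.5] / (σ√T) = (-0.1335 + 0.0206) / 0.2687 = -0.4203 → -0.42
d₂ = -0.4203 − 0.2687 = -0.6890 → -0.69
e^(−qT) = e^(−0.042·0.5) = 0.9792;  e^(−rT) = e^(−0.011·0.5) = 0.9945
P = 160·0.9945·N(0.69) − 140·0.9792·N(0.42) = 160·0.9945·0.7549 − 140·0.9792·0.6628 = 120.1197 − 90.8619 = 29.2578

£29.26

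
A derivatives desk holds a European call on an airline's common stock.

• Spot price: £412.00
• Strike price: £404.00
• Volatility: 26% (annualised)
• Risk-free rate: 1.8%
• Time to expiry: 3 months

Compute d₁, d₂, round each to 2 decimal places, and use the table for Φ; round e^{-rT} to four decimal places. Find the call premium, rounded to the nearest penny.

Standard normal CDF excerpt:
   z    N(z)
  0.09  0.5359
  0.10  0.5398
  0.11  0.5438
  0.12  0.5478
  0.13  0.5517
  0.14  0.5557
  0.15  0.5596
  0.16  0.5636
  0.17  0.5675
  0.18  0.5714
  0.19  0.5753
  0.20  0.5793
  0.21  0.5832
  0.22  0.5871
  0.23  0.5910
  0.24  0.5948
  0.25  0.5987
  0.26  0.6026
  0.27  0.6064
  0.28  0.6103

σ√T = 0.26 × 0.5000 = 0.1300
ln(S/K) + (r + σ²/2)T = ln(412/404) + (0.018 + 0.26²/2)·0.25 = 0.0196 + 0.0129 = 0.0326
d₁ = 0.0326 / 0.1300 = 0.2504 which rounds to 0.25
d₂ = d₁ − σ√T = 0.2504 − 0.1300 = 0.1204 which rounds to 0.12
e^(−rT) = e^(−0.018·0.25) = 0.9955
C = 412·N(0.25) − 404·0.9955·N(0.12) = 412·0.5987 − 404·0.9955·0.5478 = 246.6644 − 220.3153 = 26.3491

£26.35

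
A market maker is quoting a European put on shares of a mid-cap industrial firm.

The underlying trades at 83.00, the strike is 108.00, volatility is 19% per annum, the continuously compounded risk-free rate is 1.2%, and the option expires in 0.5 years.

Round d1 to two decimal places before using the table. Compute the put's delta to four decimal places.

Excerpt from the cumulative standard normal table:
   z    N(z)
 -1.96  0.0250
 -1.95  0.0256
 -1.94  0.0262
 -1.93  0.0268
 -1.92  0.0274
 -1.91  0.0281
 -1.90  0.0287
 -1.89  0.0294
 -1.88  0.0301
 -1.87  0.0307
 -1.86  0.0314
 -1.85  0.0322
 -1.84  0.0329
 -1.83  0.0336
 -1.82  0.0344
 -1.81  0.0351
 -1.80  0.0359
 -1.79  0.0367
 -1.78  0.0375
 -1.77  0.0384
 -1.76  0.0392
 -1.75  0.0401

-0.9678

σ√T = 0.19 × 0.7071 = 0.1344
d₁ = [ln(83/108) + (0.012 + 0.19²/2)·0.5] / 0.1344 = [-0.2633 + 0.0150] / 0.1344 = -1.8479 ≈ -1.85
N(d₁) = N(-1.85) = 0.0322
Δ_put = N(d₁) − 1 = 0.0322 − 1 = -0.9678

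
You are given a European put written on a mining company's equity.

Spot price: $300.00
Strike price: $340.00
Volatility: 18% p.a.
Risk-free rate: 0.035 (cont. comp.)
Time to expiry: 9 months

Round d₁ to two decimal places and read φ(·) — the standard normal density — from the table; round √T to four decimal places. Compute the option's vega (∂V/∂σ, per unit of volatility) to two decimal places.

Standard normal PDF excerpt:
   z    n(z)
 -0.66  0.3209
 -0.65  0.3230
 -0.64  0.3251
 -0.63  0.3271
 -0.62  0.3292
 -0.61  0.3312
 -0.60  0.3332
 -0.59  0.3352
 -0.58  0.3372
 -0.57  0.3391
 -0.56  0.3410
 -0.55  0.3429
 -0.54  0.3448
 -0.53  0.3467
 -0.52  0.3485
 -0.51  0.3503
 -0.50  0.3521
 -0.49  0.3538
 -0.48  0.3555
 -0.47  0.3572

T = 0.75;  σ√T = 0.1559
ln(S/K) + (r + σ²/2)T = ln(300/340) + (0.035 + 0.18²/2)·0.75 = -0.1252 + 0.0384 = -0.0868
d₁ = -0.0868 / 0.1559 = -0.5566 which rounds to -0.56
√T = √0.75 = 0.8660
φ(d₁) = φ(-0.56) = 0.3410
vega = S·φ(d₁)·√T = 300·0.3410·0.8660 = 88.5918

88.59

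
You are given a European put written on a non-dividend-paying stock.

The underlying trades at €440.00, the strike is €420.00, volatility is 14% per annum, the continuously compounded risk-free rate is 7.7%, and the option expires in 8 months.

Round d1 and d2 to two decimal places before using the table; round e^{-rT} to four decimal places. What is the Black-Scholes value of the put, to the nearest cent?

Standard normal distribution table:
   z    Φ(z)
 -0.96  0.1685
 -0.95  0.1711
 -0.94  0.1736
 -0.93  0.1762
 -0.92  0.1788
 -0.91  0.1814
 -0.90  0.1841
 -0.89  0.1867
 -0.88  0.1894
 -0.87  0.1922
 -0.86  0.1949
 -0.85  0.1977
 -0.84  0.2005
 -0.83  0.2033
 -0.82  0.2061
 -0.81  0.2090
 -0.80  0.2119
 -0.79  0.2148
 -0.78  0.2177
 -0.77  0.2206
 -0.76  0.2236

€4.73

T = 0.6667;  σ√T = 0.1143
d₁ = [ln(440/420) + (0.077 + ½·0.14²)·0.6667] / (σ√T) = (0.0465 + 0.0579) / 0.1143 = 0.9132 which rounds to 0.91
d₂ = 0.9132 − 0.1143 = 0.7989 which rounds to 0.80
exp(−rT) = exp(−0.077·0.6667) = 0.9500
P = 420·0.9500·N(-0.80) − 440·N(-0.91) = 420·0.9500·0.2119 − 440·0.1814 = 84.5481 − 79.8160 = 4.7321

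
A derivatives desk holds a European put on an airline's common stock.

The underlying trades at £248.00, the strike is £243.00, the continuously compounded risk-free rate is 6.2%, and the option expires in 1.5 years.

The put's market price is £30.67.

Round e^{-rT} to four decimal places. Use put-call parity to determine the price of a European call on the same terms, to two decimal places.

exp(−rT) = exp(−0.062·1.5) = 0.9112
Put-call parity: C − P = S − K·e^(−rT) = 248 − 243·0.9112 = 248 − 221.4216 = 26.5784
C = P + (C − P) = 30.67 + (26.5784) = 57.2484

£57.25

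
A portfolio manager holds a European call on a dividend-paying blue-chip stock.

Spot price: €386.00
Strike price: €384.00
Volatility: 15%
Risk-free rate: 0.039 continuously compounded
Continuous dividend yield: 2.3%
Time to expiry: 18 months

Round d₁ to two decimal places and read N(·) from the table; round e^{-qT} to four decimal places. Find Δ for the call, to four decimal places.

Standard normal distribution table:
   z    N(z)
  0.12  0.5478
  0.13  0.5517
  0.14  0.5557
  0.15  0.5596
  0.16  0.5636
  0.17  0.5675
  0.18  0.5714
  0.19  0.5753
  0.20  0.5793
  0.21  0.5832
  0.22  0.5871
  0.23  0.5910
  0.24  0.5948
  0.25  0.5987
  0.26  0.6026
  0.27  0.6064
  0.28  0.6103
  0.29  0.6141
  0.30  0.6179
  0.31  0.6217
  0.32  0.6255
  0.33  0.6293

T = 1.5;  σ√T = 0.1837
ln(S/K) + (r − q + σ²/2)T = ln(386/384) + (0.039 − 0.023 + 0.15²/2)·1.5 = 0.0052 + 0.0409 = 0.0461
d₁ = 0.0461 / 0.1837 = 0.2508 which rounds to 0.25
N(d₁) = N(0.25) = 0.5987
Δ_call = exp(−qT)·N(d₁) = 0.9661·0.5987 = 0.5784

0.5784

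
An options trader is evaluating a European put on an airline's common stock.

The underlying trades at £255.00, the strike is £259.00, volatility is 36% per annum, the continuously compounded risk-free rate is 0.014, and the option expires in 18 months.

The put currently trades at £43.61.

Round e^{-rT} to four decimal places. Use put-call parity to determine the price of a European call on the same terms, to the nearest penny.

£45.00

e^(−rT) = e^(−0.014·1.5) = 0.9792
Put-call parity: C − P = S − K·e^(−rT) = 255 − 259·0.9792 = 255 − 253.6128 = 1.3872
C = P + (C − P) = 43.61 + (1.3872) = 44.9972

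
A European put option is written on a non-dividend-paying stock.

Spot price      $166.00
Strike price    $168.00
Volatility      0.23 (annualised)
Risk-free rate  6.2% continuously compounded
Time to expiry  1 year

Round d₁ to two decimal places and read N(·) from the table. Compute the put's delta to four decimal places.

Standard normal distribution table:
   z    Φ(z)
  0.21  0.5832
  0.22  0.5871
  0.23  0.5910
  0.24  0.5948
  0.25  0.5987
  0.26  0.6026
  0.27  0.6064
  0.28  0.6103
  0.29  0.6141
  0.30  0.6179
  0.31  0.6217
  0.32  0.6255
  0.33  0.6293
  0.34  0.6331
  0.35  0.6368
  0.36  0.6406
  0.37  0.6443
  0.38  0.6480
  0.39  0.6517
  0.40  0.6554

-0.3707

T = 1;  σ√T = 0.2300
d₁ = [ln(166/168) + (0.062 + 0.23²/2)·1] / 0.2300 = [-0.0120 + 0.0885] / 0.2300 = 0.3325 ⇒ 0.33
N(d₁) = N(0.33) = 0.6293
Δ_put = N(d₁) − 1 = 0.6293 − 1 = -0.3707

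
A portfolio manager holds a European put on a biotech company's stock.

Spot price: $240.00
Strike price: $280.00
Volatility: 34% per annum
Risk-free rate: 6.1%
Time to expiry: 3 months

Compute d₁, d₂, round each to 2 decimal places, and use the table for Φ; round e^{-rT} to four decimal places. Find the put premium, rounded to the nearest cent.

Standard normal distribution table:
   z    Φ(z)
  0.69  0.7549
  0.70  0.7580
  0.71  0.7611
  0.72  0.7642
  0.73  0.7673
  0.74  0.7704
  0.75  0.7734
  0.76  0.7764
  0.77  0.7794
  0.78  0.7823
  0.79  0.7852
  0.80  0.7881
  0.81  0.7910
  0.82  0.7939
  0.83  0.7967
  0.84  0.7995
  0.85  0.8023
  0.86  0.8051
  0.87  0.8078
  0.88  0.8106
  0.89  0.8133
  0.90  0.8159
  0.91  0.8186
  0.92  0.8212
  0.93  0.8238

$40.85

σ√T = 0.34·√0.25 = 0.1700
ln(S/K) + (r + σ²/2)T = ln(240/280) + (0.061 + 0.34²/2)·0.25 = -0.1542 + 0.0297 = -0.1245
d₁ = -0.1245 / 0.1700 = -0.7321 which rounds to -0.73
d₂ = d₁ − σ√T = -0.7321 − 0.1700 = -0.9021 which rounds to -0.90
exp(−rT) = exp(−0.061·0.25) = 0.9849
P = 280·0.9849·N(0.90) − 240·N(0.73) = 280·0.9849·0.8159 − 240·0.7673 = 225.0024 − 184.1520 = 40.8504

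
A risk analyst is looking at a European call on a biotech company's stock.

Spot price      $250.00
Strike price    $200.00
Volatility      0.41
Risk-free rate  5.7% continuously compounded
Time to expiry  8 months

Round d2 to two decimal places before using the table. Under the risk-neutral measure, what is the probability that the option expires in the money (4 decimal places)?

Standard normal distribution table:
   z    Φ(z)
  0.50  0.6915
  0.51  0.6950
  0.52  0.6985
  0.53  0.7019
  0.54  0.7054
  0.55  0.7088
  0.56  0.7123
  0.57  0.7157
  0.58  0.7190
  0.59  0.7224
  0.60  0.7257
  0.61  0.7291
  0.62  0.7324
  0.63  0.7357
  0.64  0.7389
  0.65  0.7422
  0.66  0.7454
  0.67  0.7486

σ√T = 0.41 × 0.8165 = 0.3348
d₁ = [ln(250/200) + (0.057 + 0.41²/2)·0.6667] / 0.3348 = [0.2231 + 0.0940] / 0.3348 = 0.9475 ≈ 0.95
d₂ = d₁ − σ√T = 0.9475 − 0.3348 = 0.6127 ≈ 0.61
Risk-neutral Pr[S_T > K] = N(d₂) = N(0.61) = 0.7291

0.7291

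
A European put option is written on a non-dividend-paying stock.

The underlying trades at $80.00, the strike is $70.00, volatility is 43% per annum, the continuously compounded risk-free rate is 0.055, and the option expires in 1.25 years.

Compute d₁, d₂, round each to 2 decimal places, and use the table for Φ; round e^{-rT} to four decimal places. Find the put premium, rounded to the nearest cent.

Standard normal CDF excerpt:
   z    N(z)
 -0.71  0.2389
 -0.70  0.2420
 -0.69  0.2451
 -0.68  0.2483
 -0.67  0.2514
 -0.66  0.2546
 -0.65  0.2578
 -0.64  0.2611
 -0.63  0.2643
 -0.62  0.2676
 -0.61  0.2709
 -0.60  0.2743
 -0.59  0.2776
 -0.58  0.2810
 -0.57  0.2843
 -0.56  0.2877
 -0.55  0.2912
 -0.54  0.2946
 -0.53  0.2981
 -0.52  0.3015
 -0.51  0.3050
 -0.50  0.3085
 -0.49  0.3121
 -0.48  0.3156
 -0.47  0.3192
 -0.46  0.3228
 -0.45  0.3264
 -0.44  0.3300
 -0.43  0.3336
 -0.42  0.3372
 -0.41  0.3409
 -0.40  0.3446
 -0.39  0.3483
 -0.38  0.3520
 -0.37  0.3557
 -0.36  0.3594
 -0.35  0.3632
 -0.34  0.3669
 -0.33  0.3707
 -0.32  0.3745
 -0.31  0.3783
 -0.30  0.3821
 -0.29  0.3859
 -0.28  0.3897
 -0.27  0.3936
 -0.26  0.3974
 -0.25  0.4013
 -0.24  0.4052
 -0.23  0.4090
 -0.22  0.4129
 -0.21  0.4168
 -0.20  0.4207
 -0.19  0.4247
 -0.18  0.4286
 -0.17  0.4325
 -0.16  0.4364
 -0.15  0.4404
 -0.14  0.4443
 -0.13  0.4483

T = 1.25;  σ√T = 0.4808
ln(S/K) + (r + σ²/2)T = ln(80/70) + (0.055 + 0.43²/2)·1.25 = 0.1335 + 0.1843 = 0.3178
d₁ = 0.3178 / 0.4808 = 0.6611 → 0.66
d₂ = d₁ − σ√T = 0.6611 − 0.4808 = 0.1804 → 0.18
exp(−rT) = exp(−0.055·1.25) = 0.9336
P = 70·0.9336·N(-0.18) − 80·N(-0.66) = 70·0.9336·0.4286 − 80·0.2546 = 28.0099 − 20.3680 = 7.6419

$7.64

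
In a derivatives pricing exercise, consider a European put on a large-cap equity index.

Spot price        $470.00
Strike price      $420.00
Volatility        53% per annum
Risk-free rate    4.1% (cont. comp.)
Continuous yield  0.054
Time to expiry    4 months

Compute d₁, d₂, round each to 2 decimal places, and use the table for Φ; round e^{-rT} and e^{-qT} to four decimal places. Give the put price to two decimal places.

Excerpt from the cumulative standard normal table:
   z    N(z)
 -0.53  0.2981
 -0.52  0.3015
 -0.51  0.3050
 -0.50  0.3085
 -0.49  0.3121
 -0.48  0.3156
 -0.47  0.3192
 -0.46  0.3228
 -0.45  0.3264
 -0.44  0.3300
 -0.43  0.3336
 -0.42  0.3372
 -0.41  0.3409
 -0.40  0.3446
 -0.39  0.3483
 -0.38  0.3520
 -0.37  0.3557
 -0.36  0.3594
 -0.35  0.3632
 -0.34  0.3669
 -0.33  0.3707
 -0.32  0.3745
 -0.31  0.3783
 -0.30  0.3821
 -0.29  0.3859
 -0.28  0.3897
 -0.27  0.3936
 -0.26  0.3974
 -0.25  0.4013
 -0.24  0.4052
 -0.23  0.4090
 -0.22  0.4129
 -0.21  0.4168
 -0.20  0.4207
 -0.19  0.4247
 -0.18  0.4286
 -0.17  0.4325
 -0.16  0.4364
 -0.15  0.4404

σ√T = 0.53·√0.3333 = 0.3060
d₁ = [ln(470/420) + (0.041 − 0.054 + 0.53²/2)·0.3333] / 0.3060 = [0.1125 + 0.0425] / 0.3060 = 0.5064 → 0.51
d₂ = d₁ − σ√T = 0.5064 − 0.3060 = 0.2004 → 0.20
e^(−qT) = e^(−0.054·0.3333) = 0.9822;  e^(−rT) = e^(−0.041·0.3333) = 0.9864
N(−d₂) = N(-0.20) = 0.4207;  N(−d₁) = N(-0.51) = 0.3050
P = 420·0.9864·0.4207 − 470·0.9822·0.3050 = 174.2910 − 140.7984 = 33.4926

$33.49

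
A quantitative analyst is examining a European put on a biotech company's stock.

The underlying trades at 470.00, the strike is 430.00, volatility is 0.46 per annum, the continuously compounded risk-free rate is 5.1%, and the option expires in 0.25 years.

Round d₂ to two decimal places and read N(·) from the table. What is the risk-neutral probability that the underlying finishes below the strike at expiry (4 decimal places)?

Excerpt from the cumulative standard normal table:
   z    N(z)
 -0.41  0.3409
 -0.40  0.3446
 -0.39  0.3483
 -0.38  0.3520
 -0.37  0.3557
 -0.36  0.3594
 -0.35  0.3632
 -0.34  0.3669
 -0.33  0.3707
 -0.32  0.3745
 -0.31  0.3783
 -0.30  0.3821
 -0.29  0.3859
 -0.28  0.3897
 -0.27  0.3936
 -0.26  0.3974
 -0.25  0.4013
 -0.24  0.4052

0.3707

T = 0.25;  σ√T = 0.2300
ln(S/K) + (r + σ²/2)T = ln(470/430) + (0.051 + 0.46²/2)·0.25 = 0.0889 + 0.0392 = 0.1281
d₁ = 0.1281 / 0.2300 = 0.5572 ⇒ 0.56
d₂ = d₁ − σ√T = 0.5572 − 0.2300 = 0.3272 ⇒ 0.33
Pr(exercise) under Q = N(−d₂) = N(-0.33) = 0.3707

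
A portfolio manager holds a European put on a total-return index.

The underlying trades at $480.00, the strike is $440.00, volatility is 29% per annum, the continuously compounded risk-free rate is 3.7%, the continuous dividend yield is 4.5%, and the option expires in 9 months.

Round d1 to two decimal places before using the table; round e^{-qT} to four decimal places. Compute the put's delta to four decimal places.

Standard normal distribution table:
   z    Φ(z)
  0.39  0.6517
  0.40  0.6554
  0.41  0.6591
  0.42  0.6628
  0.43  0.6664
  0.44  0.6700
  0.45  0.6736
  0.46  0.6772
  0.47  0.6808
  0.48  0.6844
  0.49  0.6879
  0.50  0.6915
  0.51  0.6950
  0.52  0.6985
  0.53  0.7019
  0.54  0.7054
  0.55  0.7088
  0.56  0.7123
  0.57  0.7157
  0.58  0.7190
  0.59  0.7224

σ√T = 0.29·√0.75 = 0.2511
ln(S/K) + (r − q + σ²/2)T = ln(480/440) + (0.037 − 0.045 + 0.29²/2)·0.75 = 0.0870 + 0.0255 = 0.1125
d₁ = 0.1125 / 0.2511 = 0.4481 ⇒ 0.45
N(d₁) = N(0.45) = 0.6736
Δ_put = e^(−qT)·(N(d₁) − 1) = 0.9668·(0.6736 − 1) = -0.3156

-0.3156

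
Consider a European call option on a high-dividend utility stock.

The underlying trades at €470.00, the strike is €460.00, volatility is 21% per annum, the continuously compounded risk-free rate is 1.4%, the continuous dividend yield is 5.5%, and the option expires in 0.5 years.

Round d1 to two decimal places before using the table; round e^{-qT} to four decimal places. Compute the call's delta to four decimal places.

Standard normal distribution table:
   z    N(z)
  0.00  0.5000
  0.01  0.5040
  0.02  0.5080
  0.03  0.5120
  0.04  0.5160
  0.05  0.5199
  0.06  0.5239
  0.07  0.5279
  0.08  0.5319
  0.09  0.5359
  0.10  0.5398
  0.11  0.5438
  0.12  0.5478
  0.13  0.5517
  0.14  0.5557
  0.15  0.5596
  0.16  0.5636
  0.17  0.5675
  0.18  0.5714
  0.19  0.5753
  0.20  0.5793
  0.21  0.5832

σ√T = 0.21·√0.5 = 0.1485
ln(S/K) + (r − q + σ²/2)T = ln(470/460) + (0.014 − 0.055 + 0.21²/2)·0.5 = 0.0215 − 0.0095 = 0.0120
d₁ = 0.0120 / 0.1485 = 0.0810 which rounds to 0.08
N(d₁) = N(0.08) = 0.5319
Δ_call = exp(−qT)·N(d₁) = 0.9729·0.5319 = 0.5175

0.5175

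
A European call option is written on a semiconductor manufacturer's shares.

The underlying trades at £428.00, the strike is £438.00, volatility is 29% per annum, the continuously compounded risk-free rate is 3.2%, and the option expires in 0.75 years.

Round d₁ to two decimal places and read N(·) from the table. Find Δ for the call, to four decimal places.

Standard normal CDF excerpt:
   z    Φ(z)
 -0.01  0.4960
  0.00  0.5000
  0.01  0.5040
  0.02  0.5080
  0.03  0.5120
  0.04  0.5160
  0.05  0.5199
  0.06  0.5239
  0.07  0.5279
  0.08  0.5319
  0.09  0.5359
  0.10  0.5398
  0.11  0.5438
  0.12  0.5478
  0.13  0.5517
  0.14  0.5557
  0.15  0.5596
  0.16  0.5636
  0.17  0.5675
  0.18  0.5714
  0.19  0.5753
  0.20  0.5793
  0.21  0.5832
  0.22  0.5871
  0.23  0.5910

σ√T = 0.29·√0.75 = 0.2511
ln(S/K) + (r + σ²/2)T = ln(428/438) + (0.032 + 0.29²/2)·0.75 = -0.0231 + 0.0555 = 0.0324
d₁ = 0.0324 / 0.2511 = 0.1292 which rounds to 0.13
N(d₁) = N(0.13) = 0.5517
Δ_call = N(d₁) = 0.5517

0.5517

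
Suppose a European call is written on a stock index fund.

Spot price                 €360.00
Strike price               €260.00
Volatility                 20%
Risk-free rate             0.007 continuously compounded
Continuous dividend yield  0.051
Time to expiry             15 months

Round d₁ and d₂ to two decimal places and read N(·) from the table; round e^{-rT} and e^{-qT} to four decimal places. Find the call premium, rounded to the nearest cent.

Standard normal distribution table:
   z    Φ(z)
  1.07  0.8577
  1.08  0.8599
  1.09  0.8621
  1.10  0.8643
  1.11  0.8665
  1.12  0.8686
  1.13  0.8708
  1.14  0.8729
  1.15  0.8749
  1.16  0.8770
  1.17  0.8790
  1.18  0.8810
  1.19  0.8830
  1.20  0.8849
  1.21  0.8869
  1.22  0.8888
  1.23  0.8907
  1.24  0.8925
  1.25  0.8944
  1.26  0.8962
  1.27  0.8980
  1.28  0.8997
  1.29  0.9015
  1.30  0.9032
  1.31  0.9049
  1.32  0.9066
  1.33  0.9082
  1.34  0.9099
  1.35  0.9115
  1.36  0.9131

€83.44

σ√T = 0.2·√1.25 = 0.2236
d₁ = [ln(360/260) + (0.007 − 0.051 + 0.2²/2)·1.25] / 0.2236 = [0.3254 − 0.0300] / 0.2236 = 1.3212 which rounds to 1.32
d₂ = d₁ − σ√T = 1.3212 − 0.2236 = 1.0976 which rounds to 1.10
e^(−qT) = e^(−0.051·1.25) = 0.9382;  e^(−rT) = e^(−0.007·1.25) = 0.9913
C = 360·0.9382·N(1.32) − 260·0.9913·N(1.10) = 360·0.9382·0.9066 − 260·0.9913·0.8643 = 306.2060 − 222.7630 = 83.4430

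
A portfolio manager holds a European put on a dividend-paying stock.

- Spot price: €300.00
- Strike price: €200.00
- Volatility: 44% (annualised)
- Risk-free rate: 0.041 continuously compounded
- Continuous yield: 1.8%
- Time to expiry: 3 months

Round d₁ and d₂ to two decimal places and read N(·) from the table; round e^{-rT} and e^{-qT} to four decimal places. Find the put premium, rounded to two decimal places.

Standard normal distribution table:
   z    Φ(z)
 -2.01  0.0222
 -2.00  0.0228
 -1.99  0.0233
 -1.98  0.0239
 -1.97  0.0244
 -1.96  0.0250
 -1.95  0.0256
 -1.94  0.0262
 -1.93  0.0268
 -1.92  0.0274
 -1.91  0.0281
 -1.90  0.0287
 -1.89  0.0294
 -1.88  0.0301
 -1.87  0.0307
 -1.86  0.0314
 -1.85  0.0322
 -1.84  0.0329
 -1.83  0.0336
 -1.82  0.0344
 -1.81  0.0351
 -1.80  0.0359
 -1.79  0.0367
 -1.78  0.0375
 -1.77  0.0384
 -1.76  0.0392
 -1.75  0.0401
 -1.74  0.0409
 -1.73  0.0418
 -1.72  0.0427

σ√T = 0.44 × 0.5000 = 0.2200
d₁ = [ln(300/200) + (0.041 − 0.018 + 0.44²/2)·0.25] / 0.2200 = [0.4055 + 0.0300] / 0.2200 = 1.9792 ≈ 1.98
d₂ = d₁ − σ√T = 1.9792 − 0.2200 = 1.7592 ≈ 1.76
exp(−qT) = exp(−0.018·0.25) = 0.9955;  exp(−rT) = exp(−0.041·0.25) = 0.9898
N(−d₂) = N(-1.76) = 0.0392;  N(−d₁) = N(-1.98) = 0.0239
P = 200·0.9898·0.0392 − 300·0.9955·0.0239 = 7.7600 − 7.1377 = 0.6223

€0.62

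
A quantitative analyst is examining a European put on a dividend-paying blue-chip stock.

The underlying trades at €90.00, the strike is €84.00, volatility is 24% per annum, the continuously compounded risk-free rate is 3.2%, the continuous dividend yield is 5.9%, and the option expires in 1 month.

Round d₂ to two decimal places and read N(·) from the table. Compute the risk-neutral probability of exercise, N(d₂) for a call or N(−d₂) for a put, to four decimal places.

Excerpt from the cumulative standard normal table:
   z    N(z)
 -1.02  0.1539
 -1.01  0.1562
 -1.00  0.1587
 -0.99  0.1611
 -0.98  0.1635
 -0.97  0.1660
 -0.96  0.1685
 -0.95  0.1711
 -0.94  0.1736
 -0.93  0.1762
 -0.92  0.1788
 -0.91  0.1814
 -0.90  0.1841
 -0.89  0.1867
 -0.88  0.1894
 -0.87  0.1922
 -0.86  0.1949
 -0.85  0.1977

T = 0.08333;  σ√T = 0.0693
d₁ = [ln(90/84) + (0.032 − 0.059 + 0.24²/2)·0.08333] / 0.0693 = [0.0690 + 0.0002] / 0.0693 = 0.9980 which rounds to 1.00
d₂ = d₁ − σ√T = 0.9980 − 0.0693 = 0.9287 which rounds to 0.93
Risk-neutral Pr[S_T < K] = N(−d₂) = N(-0.93) = 0.1762

0.1762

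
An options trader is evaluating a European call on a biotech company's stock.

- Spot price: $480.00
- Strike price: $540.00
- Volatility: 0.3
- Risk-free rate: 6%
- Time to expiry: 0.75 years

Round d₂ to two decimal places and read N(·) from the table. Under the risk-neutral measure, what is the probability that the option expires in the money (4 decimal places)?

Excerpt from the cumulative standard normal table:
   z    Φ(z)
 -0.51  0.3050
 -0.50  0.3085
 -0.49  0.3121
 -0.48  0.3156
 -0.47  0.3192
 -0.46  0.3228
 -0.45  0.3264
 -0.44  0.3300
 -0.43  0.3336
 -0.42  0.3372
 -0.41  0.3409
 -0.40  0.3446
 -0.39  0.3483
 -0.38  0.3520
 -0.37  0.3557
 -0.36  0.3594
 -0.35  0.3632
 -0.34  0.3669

T = 0.75;  σ√T = 0.2598
d₁ = [ln(480/540) + (0.06 + ½·0.3²)·0.75] / (σ√T) = (-0.1178 + 0.0788) / 0.2598 = -0.1502 → -0.15
d₂ = -0.1502 − 0.2598 = -0.4100 → -0.41
Pr(exercise) under Q = N(d₂) = 0.3409

0.3409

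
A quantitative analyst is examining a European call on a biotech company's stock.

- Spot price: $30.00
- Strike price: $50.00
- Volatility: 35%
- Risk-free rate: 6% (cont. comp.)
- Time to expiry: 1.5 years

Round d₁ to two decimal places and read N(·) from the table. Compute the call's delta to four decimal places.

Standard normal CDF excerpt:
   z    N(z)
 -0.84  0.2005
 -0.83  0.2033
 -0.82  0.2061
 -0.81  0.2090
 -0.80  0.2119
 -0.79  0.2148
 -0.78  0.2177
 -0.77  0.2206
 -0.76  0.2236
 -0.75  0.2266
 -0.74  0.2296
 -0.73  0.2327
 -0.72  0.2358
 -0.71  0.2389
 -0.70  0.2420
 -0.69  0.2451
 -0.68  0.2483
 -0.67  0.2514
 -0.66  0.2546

σ√T = 0.35 × 1.2247 = 0.4287
d₁ = [ln(30/50) + (0.06 + ½·0.35²)·1.5] / (σ√T) = (-0.5108 + 0.1819) / 0.4287 = -0.7674 → -0.77
N(d₁) = N(-0.77) = 0.2206
Δ_call = N(d₁) = 0.2206

0.2206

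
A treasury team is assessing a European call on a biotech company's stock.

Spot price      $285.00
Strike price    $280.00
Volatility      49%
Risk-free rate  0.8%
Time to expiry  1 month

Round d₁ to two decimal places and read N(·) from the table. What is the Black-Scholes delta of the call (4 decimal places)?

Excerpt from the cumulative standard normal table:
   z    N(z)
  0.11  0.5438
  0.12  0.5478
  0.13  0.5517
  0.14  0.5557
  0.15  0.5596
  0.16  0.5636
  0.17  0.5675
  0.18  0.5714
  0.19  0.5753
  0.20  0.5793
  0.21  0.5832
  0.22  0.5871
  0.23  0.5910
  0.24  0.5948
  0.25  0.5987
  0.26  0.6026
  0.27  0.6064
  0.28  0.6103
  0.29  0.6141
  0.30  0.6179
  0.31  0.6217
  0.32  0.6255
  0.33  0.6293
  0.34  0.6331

0.5793

σ√T = 0.49·√0.08333 = 0.1415
ln(S/K) + (r + σ²/2)T = ln(285/280) + (0.008 + 0.49²/2)·0.08333 = 0.0177 + 0.0107 = 0.0284
d₁ = 0.0284 / 0.1415 = 0.2006 → 0.20
N(d₁) = N(0.20) = 0.5793
Δ_call = N(d₁) = 0.5793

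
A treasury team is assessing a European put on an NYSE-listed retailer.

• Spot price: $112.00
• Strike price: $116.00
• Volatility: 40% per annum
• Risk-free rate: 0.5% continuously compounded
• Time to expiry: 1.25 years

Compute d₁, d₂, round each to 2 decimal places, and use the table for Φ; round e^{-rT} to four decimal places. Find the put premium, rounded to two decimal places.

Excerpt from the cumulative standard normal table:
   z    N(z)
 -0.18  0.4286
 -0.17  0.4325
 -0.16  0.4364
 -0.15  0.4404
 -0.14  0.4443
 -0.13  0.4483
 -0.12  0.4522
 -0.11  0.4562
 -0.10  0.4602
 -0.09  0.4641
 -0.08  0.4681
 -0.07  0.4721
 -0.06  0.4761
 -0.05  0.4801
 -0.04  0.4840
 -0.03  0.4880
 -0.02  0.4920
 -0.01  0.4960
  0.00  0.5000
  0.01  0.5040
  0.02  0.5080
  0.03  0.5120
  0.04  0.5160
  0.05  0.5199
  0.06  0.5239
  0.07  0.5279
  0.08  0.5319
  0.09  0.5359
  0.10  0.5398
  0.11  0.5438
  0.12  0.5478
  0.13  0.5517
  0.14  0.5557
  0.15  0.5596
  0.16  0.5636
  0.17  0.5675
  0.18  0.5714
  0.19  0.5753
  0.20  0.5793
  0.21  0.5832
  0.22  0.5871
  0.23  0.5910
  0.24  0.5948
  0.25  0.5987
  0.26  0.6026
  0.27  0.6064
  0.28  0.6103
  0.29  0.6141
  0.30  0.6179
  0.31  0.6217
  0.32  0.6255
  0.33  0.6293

$21.92

σ√T = 0.4·√1.25 = 0.4472
d₁ = [ln(112/116) + (0.005 + 0.4²/2)·1.25] / 0.4472 = [-0.0351 + 0.1063] / 0.4472 = 0.1591 ≈ 0.16
d₂ = d₁ − σ√T = 0.1591 − 0.4472 = -0.2881 ≈ -0.29
e^(−rT) = e^(−0.005·1.25) = 0.9938
P = 116·0.9938·N(0.29) − 112·N(-0.16) = 116·0.9938·0.6141 − 112·0.4364 = 70.7939 − 48.8768 = 21.9171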